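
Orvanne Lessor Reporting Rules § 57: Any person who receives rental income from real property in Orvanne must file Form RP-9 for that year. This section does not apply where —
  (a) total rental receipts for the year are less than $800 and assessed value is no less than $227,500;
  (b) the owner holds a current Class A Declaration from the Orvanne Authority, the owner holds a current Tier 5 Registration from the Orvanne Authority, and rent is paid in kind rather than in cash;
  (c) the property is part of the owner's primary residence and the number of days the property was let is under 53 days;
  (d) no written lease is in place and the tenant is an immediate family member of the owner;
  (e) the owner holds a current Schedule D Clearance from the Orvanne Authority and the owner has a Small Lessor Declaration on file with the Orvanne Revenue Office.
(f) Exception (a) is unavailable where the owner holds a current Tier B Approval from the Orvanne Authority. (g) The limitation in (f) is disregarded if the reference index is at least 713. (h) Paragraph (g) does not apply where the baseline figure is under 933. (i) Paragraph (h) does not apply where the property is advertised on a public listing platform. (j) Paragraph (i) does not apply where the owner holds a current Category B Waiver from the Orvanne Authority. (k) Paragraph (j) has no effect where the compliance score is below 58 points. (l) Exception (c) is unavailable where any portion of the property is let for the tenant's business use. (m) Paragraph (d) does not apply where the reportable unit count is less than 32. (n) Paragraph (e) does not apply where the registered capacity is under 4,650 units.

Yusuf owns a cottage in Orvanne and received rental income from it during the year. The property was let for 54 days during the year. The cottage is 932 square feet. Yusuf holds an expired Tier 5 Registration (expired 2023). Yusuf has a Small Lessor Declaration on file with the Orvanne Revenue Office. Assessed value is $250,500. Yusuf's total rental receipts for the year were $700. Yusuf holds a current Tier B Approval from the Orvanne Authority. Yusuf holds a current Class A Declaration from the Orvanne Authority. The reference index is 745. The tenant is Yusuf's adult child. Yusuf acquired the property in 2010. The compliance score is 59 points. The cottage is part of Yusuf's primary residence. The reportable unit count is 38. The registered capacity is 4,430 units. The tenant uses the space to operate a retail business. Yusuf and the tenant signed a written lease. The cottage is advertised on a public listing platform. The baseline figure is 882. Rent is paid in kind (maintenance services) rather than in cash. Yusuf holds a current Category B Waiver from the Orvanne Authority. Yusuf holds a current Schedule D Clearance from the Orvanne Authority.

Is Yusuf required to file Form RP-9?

Yes — Yusuf must file Form RP-9.

Exception (a)'s conditions are all satisfied: total rental receipts for the year are $700, less than the $800 limit; assessed value is $250,500, meeting the $227,500 threshold. But applying paragraphs (f)–(k): (f) operates against (a): a current Tier B Approval is held. (g) applies (the reference index is 745, meeting the 713 threshold), but is itself disapplied by (h): (h) operates against (g): the baseline figure is 882, under the 933 limit. (i) would limit (h) — the property is publicly advertised — but (j) sets (i) aside: (j) is triggered — a current Category B Waiver is held. (k), which would lift (j), is not engaged — the compliance score is 59 points, not below 58 points. (a) is therefore removed.
Exception (b) does not apply: the Tier 5 Registration is not current.
Exception (c) does not apply: the number of days the property was let is 54 days, not under 53 days.
Exception (d) requires that no written lease is in place; but a written lease is in place, so (d) is unavailable.
All of (e)'s requirements are met (a current Schedule D Clearance is held; a Small Lessor Declaration is on file). Turning to paragraph (n): (n) operates — the registered capacity is 4,430 units, under the 4,650 units limit. So (e) is unavailable.
None of the exceptions is available; § 57 applies in full.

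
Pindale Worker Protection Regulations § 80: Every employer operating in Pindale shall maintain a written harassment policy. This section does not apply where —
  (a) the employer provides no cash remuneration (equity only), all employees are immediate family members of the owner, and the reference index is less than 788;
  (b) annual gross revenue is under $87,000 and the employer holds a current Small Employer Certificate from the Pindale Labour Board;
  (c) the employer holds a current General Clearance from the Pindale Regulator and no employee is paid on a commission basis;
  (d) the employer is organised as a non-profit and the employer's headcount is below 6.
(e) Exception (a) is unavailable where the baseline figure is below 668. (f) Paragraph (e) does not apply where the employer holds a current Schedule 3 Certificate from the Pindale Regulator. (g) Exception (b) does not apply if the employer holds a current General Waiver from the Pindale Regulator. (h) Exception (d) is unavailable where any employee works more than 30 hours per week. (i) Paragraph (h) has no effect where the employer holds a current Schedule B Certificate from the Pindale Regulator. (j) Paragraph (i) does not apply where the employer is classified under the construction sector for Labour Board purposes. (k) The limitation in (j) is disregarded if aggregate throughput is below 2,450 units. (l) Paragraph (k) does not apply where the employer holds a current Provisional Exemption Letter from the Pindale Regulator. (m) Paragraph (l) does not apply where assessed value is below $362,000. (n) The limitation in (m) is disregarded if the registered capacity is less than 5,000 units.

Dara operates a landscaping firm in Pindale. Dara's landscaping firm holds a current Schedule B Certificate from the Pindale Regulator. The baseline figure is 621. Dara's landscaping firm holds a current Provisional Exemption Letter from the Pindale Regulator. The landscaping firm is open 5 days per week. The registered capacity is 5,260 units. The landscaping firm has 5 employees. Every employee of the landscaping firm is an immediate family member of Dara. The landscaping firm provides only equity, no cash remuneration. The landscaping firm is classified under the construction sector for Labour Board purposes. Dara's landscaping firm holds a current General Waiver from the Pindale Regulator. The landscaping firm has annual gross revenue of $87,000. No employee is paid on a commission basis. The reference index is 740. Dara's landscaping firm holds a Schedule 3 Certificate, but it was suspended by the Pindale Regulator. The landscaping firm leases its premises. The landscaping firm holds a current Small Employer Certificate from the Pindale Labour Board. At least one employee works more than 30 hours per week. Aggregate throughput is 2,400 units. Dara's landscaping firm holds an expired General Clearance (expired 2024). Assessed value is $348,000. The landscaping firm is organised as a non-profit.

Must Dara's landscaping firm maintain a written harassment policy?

Exception (a)'s conditions are all satisfied: remuneration is equity-only; every employee is an immediate family member; the reference index is 740, less than the 788 limit. But applying paragraphs (e)–(f): (e) operates against (a): the baseline figure is 621, below the 668 limit. (f) is not engaged (the Schedule 3 Certificate is not current), so (e) stands. So (a) is unavailable.
Exception (b) requires that annual gross revenue is under $87,000; but annual gross revenue is $87,000, not under $87,000, so (b) is unavailable.
Exception (c) does not apply: no current General Clearance is held.
All of (d)'s requirements are met (the employer is a non-profit; the employer's headcount is 5, below the 6 limit). Under paragraphs (h)–(n): (h) operates (at least one employee exceeds 30 hours/week), but is itself disapplied by (i): (i) operates — a current Schedule B Certificate is held. (j) operates (the landscaping firm is classified under the construction sector), but is overridden by (k): (k) operates against (j): aggregate throughput is 2,400 units, below the 2,450 units limit. (l) is engaged (a current Provisional Exemption Letter is held), but is overridden by (m): (m) operates against (l): assessed value is $348,000, below the $362,000 limit. (n) does not operate here (the registered capacity is 5,260 units, not less than 5,000 units), so (m) stands. So (d) applies.

No — exception (d) applies; Dara's landscaping firm is not required to maintain a written harassment policy.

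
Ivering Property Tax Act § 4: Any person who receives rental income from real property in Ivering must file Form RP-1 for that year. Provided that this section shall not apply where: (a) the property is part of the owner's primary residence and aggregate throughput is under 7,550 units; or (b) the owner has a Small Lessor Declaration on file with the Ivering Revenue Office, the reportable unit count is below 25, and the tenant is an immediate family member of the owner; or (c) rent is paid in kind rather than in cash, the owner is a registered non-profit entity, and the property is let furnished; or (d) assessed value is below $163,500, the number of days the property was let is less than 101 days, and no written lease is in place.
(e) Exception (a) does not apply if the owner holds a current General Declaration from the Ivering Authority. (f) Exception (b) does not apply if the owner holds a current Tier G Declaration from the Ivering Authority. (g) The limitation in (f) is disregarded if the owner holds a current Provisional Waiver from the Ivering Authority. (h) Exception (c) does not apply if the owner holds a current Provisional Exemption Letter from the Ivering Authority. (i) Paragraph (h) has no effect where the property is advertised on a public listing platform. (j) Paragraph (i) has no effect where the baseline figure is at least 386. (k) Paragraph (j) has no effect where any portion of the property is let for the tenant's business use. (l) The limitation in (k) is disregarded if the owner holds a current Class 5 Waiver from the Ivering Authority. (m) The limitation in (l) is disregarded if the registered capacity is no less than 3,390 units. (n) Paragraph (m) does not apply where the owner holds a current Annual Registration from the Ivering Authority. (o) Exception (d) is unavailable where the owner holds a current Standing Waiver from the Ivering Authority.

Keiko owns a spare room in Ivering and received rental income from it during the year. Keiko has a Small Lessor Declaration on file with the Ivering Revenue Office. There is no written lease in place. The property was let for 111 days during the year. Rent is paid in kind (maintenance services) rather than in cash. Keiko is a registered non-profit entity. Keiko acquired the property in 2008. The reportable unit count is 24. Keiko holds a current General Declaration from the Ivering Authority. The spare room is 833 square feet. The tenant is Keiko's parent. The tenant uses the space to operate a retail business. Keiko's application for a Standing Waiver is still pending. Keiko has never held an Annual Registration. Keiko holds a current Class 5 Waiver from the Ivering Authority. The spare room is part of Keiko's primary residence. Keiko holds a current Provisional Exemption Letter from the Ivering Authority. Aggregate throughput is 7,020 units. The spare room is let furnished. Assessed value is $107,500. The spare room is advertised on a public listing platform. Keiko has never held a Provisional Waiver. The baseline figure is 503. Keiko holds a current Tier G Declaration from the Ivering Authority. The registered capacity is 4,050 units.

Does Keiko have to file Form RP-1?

No — exception (c) applies; Keiko is not required to file Form RP-1.

All of (a)'s requirements are met (the spare room is part of the primary residence; aggregate throughput is 7,020 units, under the 7,550 units limit). Turning to paragraph (e): (e) is triggered — a current General Declaration is held. (a) is therefore removed.
All of (b)'s requirements are met (a Small Lessor Declaration is on file; the reportable unit count is 24, below the 25 limit; the tenant is an immediate family member). Turning to paragraphs (f)–(g): (f) operates against (b): a current Tier G Declaration is held. (g) is not triggered (the Provisional Waiver is not current), so (f) stands. Exception (b) does not apply.
Exception (c)'s conditions are all satisfied: rent is paid in kind; Keiko is a registered non-profit; the property is let furnished. As to paragraphs (h)–(n): (h) operates (a current Provisional Exemption Letter is held), but is overridden by (i): (i) is engaged — the property is publicly advertised. (j) would limit (i) — the baseline figure is 503, meeting the 386 threshold — but (k) sets (j) aside: (k) operates against (j): the space is let for business use. (l) applies (a current Class 5 Waiver is held), but is displaced by (m): (m) operates against (l): the registered capacity is 4,050 units, meeting the 3,390 units threshold. (n) does not operate here (the Annual Registration is not current), so (m) stands. Exception (c) stands.
Exception (d) does not apply: the number of days the property was let is 111 days, not less than 101 days.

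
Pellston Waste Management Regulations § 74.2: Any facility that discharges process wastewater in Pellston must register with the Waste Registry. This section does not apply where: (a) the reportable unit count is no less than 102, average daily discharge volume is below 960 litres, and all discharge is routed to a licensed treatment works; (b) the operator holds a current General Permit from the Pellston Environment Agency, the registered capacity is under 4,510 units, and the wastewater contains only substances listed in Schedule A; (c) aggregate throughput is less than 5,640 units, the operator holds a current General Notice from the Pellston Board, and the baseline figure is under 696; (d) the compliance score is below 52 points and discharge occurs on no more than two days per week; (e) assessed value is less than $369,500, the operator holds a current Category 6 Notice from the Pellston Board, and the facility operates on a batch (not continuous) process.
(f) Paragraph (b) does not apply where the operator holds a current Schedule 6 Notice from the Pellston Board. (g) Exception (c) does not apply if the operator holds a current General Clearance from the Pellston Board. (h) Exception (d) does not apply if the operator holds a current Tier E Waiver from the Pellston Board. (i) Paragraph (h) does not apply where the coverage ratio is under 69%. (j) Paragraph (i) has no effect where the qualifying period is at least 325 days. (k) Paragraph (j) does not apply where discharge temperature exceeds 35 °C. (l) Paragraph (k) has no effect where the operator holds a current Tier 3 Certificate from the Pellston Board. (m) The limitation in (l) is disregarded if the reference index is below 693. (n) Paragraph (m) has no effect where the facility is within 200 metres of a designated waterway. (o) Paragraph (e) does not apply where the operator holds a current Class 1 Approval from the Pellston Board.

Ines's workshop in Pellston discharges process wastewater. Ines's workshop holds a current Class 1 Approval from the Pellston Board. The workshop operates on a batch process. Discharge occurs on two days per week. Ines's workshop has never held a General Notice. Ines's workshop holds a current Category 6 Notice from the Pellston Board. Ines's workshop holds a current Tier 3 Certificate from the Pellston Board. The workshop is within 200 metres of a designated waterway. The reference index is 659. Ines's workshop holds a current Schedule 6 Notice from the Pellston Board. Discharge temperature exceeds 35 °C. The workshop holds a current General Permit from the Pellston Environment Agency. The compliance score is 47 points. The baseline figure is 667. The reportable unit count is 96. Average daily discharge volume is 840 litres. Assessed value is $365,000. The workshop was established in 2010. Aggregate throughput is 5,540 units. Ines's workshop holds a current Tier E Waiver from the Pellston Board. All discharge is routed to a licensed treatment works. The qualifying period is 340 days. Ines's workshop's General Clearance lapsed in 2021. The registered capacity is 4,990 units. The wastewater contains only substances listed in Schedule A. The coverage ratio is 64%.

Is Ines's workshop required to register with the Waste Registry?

Exception (a) fails — the reportable unit count is 96, short of 102.
Exception (b) fails — the registered capacity is 4,990 units, not under 4,510 units.
Exception (c) requires that the operator holds a current General Notice from the Pellston Board; but no current General Notice is held, so (c) is unavailable.
Exception (d)'s conditions are all satisfied: the compliance score is 47 points, below the 52 points limit; discharge occurs on no more than two days per week. But applying paragraphs (h)–(n): (h) is triggered — a current Tier E Waiver is held. (i) would limit (h) — the coverage ratio is 64%, under the 69% limit — but (j) sets (i) aside: (j) operates against (i): the qualifying period is 340 days, meeting the 325 days threshold. (k) is engaged (discharge temperature exceeds 35 °C), but is set aside by (l): (l) operates against (k): a current Tier 3 Certificate is held. (m) is triggered (the reference index is 659, below the 693 limit), but is overridden by (n): (n) operates against (m): the workshop is within 200 m of a designated waterway. So (d) is unavailable.
Exception (e) is satisfied on its face — assessed value is $365,000, less than the $369,500 limit; a current Category 6 Notice is held; the facility operates on a batch process. But: (o) is triggered — a current Class 1 Approval is held. Exception (e) does not apply.
No exception displaces § 74.2.

Yes — Ines's workshop must register with the Waste Registry.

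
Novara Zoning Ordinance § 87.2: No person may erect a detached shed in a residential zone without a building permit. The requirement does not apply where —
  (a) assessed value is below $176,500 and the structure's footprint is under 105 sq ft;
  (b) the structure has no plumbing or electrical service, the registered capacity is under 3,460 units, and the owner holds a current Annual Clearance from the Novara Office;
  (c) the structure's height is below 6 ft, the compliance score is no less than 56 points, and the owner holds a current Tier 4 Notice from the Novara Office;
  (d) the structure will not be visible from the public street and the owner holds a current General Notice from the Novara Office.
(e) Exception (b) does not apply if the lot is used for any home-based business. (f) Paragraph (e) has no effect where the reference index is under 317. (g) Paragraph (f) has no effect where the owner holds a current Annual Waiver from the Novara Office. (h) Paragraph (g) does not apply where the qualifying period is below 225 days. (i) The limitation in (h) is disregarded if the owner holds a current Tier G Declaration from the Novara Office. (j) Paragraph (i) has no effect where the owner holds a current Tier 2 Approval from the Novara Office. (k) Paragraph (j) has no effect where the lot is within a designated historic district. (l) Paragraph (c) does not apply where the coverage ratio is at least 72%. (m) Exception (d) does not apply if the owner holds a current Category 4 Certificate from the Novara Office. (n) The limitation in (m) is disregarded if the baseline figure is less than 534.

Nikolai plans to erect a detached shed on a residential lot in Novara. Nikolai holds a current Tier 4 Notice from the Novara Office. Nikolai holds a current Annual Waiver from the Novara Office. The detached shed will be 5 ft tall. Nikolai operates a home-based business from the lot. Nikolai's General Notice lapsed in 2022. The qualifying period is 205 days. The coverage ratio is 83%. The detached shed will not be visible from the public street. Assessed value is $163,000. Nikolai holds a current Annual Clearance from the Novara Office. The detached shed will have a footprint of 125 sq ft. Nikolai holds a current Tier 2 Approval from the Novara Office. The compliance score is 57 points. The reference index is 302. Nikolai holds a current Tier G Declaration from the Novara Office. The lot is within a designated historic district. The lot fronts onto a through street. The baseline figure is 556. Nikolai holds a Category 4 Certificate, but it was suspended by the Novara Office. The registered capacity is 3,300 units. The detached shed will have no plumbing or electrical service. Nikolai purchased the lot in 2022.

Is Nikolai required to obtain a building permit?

Yes — Nikolai must obtain a building permit.

Exception (a) requires that the structure's footprint is under 105 sq ft; but the structure's footprint is 125 sq ft, not under 105 sq ft, so (a) is unavailable.
Exception (b) is satisfied on its face — there is no plumbing or electrical service; the registered capacity is 3,300 units, under the 3,460 units limit; a current Annual Clearance is held. But applying paragraphs (e)–(k): (e) applies — a home-based business operates on the lot. (f) applies (the reference index is 302, under the 317 limit), but is set aside by (g): (g) operates against (f): a current Annual Waiver is held. (h) would limit (g) — the qualifying period is 205 days, below the 225 days limit — but (i) sets (h) aside: (i) is engaged — a current Tier G Declaration is held. (j) would limit (i) — a current Tier 2 Approval is held — but (k) sets (j) aside: (k) operates against (j): the lot is in a historic district. Exception (b) does not apply.
Exception (c) is satisfied on its face — the structure's height is 5 ft, below the 6 ft limit; the compliance score is 57 points, meeting the 56 points threshold; a current Tier 4 Notice is held. However, paragraph (l) must be considered: (l) operates against (c): the coverage ratio is 83%, meeting the 72% threshold. (c) is therefore removed.
Exception (d) does not apply: there is no General Notice in force.
No exception displaces § 87.2.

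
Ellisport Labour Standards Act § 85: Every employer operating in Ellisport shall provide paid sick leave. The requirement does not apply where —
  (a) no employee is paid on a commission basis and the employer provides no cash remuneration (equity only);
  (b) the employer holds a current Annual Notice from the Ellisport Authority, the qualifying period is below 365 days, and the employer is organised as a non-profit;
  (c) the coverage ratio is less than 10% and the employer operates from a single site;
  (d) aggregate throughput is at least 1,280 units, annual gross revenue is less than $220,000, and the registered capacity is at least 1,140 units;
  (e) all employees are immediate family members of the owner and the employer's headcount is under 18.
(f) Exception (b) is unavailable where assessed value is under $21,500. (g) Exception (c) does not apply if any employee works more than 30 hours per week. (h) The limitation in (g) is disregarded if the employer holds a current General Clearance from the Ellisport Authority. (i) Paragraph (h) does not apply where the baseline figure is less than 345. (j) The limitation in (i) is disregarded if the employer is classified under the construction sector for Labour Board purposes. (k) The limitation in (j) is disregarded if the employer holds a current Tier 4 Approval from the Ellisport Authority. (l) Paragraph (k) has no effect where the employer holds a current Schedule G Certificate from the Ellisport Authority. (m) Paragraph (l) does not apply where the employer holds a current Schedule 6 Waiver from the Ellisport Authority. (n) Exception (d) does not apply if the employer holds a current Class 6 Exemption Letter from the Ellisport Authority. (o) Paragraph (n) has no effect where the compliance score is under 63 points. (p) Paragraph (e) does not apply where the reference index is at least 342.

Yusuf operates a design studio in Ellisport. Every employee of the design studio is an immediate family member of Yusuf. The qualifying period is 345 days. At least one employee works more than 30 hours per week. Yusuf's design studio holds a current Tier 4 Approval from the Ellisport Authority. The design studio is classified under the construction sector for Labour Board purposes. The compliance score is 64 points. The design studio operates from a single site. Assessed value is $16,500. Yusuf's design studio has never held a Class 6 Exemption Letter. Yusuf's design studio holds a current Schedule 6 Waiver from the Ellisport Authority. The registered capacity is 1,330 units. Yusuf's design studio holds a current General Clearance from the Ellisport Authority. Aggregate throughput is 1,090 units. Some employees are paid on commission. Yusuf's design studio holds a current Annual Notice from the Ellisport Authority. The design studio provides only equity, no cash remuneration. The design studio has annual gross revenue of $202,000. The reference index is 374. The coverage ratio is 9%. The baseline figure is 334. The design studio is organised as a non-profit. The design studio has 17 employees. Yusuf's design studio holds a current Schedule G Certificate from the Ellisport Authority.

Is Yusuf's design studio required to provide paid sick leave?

Exception (a) does not apply: some employees are paid on commission.
Exception (b): a current Annual Notice is held; the qualifying period is 345 days, below the 365 days limit; the employer is a non-profit — every condition holds. But applying paragraph (f): (f) applies — assessed value is $16,500, under the $21,500 limit. So (b) is unavailable.
Exception (c)'s conditions are all satisfied: the coverage ratio is 9%, less than the 10% limit; the employer operates from a single site. Turning to paragraphs (g)–(m): (g) applies — at least one employee exceeds 30 hours/week. (h) would limit (g) — a current General Clearance is held — but (i) sets (h) aside: (i) is triggered — the baseline figure is 334, less than the 345 limit. (j) applies (the design studio is classified under the construction sector), but is itself disapplied by (k): (k) is engaged — a current Tier 4 Approval is held. (l) operates (a current Schedule G Certificate is held), but is itself disapplied by (m): (m) operates against (l): a current Schedule 6 Waiver is held. So (c) is unavailable.
Exception (d) does not apply: aggregate throughput is 1,090 units, short of 1,280 units.
Exception (e): every employee is an immediate family member; the employer's headcount is 17, under the 18 limit — every condition holds. But: (p) operates against (e): the reference index is 374, meeting the 342 threshold. So (e) is unavailable.
No exception is made out. Yusuf's design studio falls within the general rule.

Yes — Yusuf's design studio must provide paid sick leave.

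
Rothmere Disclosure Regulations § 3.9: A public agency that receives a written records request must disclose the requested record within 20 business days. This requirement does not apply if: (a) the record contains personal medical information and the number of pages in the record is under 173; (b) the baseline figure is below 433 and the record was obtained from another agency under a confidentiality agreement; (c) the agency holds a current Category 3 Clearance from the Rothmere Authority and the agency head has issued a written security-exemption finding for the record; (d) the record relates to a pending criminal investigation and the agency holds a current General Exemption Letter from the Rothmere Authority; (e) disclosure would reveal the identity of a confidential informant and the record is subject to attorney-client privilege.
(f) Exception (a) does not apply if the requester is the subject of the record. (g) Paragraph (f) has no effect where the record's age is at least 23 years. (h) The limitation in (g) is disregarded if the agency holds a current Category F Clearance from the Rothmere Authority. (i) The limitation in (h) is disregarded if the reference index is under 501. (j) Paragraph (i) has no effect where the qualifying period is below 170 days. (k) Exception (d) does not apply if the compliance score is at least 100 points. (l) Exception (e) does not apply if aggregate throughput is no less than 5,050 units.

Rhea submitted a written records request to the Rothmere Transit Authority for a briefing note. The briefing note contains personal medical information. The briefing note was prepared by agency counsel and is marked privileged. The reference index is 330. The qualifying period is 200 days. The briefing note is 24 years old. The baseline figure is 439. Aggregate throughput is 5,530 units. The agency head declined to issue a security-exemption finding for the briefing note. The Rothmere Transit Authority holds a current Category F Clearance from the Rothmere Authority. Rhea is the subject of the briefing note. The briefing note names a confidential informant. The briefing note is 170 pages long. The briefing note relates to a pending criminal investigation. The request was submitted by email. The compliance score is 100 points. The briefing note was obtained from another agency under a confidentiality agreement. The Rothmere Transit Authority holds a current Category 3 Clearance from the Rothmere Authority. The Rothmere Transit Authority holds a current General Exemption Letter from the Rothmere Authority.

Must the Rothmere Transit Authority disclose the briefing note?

No — exception (a) applies; the Rothmere Transit Authority is not required to disclose the briefing note.

Exception (a): the briefing note contains personal medical information; the number of pages in the record is 170, under the 173 limit — every condition holds. Under paragraphs (f)–(j): (f) would limit (a) — Rhea is the subject of the briefing note — but (g) sets (f) aside: (g) operates against (f): the record's age is 24 years, meeting the 23 years threshold. (h) would limit (g) — a current Category F Clearance is held — but (i) sets (h) aside: (i) operates against (h): the reference index is 330, under the 501 limit. (j) does not operate here (the qualifying period is 200 days, not below 170 days), so (i) stands. (a) remains available.
Exception (b) requires that the baseline figure is below 433; but the baseline figure is 439, not below 433, so (b) is unavailable.
Exception (c) does not apply: the agency head declined to issue a security-exemption finding.
Exception (d): the briefing note relates to a pending investigation; a current General Exemption Letter is held — every condition holds. But applying paragraph (k): (k) operates against (d): the compliance score is 100 points, meeting the 100 points threshold. (d) is therefore removed.
All of (e)'s requirements are met (the briefing note names a confidential informant; the briefing note is privileged). However, paragraph (l) must be considered: (l) operates against (e): aggregate throughput is 5,530 units, meeting the 5,050 units threshold. (e) is therefore removed.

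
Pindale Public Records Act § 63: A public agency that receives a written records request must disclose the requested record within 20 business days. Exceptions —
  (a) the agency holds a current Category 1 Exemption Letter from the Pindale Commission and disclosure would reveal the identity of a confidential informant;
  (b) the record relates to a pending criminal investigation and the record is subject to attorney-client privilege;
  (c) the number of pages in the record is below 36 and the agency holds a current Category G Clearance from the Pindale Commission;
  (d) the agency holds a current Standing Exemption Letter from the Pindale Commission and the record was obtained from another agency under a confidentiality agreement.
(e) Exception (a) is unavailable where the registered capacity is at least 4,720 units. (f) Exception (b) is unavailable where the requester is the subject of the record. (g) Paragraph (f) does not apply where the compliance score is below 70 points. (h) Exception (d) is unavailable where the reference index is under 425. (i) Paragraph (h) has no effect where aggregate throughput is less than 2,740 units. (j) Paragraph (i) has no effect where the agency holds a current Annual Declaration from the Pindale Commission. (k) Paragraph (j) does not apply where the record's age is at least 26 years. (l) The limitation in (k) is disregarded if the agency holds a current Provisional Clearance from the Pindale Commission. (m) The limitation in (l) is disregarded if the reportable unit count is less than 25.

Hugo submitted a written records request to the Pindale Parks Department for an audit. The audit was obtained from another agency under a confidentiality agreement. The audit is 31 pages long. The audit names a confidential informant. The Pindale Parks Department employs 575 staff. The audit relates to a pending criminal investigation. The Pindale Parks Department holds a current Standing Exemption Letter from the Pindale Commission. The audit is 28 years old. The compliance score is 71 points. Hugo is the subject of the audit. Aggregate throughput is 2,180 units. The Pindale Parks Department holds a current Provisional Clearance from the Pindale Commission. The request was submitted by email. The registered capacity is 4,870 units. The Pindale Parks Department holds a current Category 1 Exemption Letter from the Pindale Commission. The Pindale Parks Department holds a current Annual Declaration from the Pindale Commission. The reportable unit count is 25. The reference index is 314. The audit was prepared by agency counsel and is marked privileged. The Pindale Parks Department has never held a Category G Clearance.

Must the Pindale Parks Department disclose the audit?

Yes — the Pindale Parks Department must disclose the audit.

All of (a)'s requirements are met (a current Category 1 Exemption Letter is held; the audit names a confidential informant). However, paragraph (e) must be considered: (e) is triggered — the registered capacity is 4,870 units, meeting the 4,720 units threshold. (a) is therefore removed.
Exception (b) is satisfied on its face — the audit relates to a pending investigation; the audit is privileged. However, paragraphs (f)–(g) must be considered: (f) operates — Hugo is the subject of the audit. (g) is inapplicable (the compliance score is 71 points, not below 70 points), so (f) stands. So (b) is unavailable.
Exception (c) requires that the agency holds a current Category G Clearance from the Pindale Commission; but no current Category G Clearance is held, so (c) is unavailable.
All of (d)'s requirements are met (a current Standing Exemption Letter is held; the audit was obtained under a confidentiality agreement). But: (h) operates — the reference index is 314, under the 425 limit. (i) would limit (h) — aggregate throughput is 2,180 units, less than the 2,740 units limit — but (j) sets (i) aside: (j) is engaged — a current Annual Declaration is held. (k) would limit (j) — the record's age is 28 years, meeting the 26 years threshold — but (l) sets (k) aside: (l) is triggered — a current Provisional Clearance is held. (m), which would lift (l), does not operate here — the reportable unit count is 25, not less than 25. (d) is therefore removed.
Every exception is unavailable, so the rule governs.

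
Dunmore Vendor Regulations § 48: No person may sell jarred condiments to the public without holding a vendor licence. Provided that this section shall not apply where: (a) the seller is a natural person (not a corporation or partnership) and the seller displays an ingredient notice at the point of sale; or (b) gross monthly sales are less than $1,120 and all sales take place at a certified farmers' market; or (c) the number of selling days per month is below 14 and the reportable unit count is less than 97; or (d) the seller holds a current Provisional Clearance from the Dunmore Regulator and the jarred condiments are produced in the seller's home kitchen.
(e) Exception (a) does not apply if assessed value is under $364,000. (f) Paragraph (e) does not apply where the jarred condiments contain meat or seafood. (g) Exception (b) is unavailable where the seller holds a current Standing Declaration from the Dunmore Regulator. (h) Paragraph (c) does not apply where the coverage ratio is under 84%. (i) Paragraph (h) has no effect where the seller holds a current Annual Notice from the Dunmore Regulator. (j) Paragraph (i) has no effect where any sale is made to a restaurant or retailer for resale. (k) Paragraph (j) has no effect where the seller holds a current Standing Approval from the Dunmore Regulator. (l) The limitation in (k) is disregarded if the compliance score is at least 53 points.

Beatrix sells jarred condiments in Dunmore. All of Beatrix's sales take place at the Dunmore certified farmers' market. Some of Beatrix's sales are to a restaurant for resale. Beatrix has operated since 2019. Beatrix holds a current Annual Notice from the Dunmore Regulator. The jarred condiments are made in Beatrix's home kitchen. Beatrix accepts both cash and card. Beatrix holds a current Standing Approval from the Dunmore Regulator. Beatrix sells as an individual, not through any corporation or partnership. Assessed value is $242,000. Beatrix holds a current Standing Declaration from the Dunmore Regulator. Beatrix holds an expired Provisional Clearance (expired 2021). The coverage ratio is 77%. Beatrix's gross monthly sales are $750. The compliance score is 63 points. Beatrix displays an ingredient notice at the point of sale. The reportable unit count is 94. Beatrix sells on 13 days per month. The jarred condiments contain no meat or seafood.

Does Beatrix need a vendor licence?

Exception (a): the seller is a natural person; an ingredient notice is displayed — every condition holds. Turning to paragraphs (e)–(f): (e) is engaged — assessed value is $242,000, under the $364,000 limit. (f) is not engaged (the jarred condiments contain no meat or seafood), so (e) stands. (a) is therefore removed.
Exception (b): gross monthly sales are $750, less than the $1,120 limit; all sales are at a certified farmers' market — every condition holds. Turning to paragraph (g): (g) is triggered — a current Standing Declaration is held. (b) is therefore removed.
All of (c)'s requirements are met (the number of selling days per month is 13, below the 14 limit; the reportable unit count is 94, less than the 97 limit). But applying paragraphs (h)–(l): (h) operates against (c): the coverage ratio is 77%, under the 84% limit. (i) operates (a current Annual Notice is held), but is displaced by (j): (j) applies — some sales are to a restaurant for resale. (k) would limit (j) — a current Standing Approval is held — but (l) sets (k) aside: (l) is triggered — the compliance score is 63 points, meeting the 53 points threshold. Exception (c) does not apply.
Exception (d) requires that the seller holds a current Provisional Clearance from the Dunmore Regulator; but no current Provisional Clearance is held, so (d) is unavailable.
No exception displaces § 48.

Yes — Beatrix must hold a vendor licence.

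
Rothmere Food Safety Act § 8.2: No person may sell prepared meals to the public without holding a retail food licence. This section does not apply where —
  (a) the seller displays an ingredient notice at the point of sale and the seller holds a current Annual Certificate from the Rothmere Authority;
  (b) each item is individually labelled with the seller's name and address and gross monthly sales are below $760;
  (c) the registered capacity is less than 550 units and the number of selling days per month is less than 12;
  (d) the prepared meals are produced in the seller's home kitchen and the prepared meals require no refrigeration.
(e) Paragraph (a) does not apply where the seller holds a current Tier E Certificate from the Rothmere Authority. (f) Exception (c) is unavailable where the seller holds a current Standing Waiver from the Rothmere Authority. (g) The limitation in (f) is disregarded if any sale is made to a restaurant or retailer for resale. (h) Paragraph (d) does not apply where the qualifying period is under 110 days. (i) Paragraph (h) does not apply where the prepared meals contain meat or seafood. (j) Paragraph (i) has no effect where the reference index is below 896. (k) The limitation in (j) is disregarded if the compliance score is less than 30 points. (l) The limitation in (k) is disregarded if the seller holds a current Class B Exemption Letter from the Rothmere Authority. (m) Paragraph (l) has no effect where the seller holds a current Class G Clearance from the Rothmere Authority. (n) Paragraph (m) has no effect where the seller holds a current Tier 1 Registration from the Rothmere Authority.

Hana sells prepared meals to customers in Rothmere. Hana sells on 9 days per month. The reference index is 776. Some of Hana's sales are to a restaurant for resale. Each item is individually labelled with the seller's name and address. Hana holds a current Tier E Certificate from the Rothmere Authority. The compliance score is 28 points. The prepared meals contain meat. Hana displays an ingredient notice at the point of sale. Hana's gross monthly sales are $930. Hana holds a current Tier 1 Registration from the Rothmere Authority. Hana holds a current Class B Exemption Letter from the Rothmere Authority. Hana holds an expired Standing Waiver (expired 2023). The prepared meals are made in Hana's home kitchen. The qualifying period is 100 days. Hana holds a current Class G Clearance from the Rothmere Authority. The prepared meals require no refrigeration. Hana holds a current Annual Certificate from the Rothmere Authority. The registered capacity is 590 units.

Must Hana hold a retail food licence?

Exception (a): an ingredient notice is displayed; a current Annual Certificate is held — every condition holds. But applying paragraph (e): (e) operates against (a): a current Tier E Certificate is held. Exception (a) does not apply.
Exception (b) does not apply: gross monthly sales are $930, not below $760.
Exception (c) requires that the registered capacity is less than 550 units; but the registered capacity is 590 units, not less than 550 units, so (c) is unavailable.
Exception (d): the prepared meals are home-kitchen produced; the prepared meals are shelf-stable — every condition holds. But applying paragraphs (h)–(n): (h) operates against (d): the qualifying period is 100 days, under the 110 days limit. (i) would limit (h) — the prepared meals contain meat — but (j) sets (i) aside: (j) operates — the reference index is 776, below the 896 limit. (k) would limit (j) — the compliance score is 28 points, less than the 30 points limit — but (l) sets (k) aside: (l) operates against (k): a current Class B Exemption Letter is held. (m) applies (a current Class G Clearance is held), but is overridden by (n): (n) operates against (m): a current Tier 1 Registration is held. So (d) is unavailable.
No exception displaces § 8.2.

Yes — Hana must hold a retail food licence.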